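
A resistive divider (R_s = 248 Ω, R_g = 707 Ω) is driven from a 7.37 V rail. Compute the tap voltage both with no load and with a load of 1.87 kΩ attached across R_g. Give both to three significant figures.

Open-circuit: V = 7.37 × 707/(248 + 707) = 5.46 V.
With the load, R_g becomes R_g‖R_L = 513.0 Ω, so V = 7.37 × 513.0/761.0 = 4.97 V.

Unloaded: 5.46 V; loaded: 4.97 V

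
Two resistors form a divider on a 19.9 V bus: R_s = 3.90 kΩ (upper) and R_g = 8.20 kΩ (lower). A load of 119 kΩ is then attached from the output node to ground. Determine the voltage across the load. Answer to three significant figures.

V_out ≈ 13.2 V

The load sits in parallel with R_g: R_g‖R_L = (8.20 × 119) / (8.20 + 119) = 7.671 kΩ.
V_out = 19.9 × 7.671 / (3.90 + 7.671) = 19.9 × 7.671/11.57 = 13.2 V.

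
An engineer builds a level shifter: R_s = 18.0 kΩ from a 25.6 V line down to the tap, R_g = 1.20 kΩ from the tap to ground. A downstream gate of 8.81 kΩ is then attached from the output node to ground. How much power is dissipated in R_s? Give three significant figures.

P ≈ 32.5 mW

Total resistance from the source is R_s + (R_g‖R_L) = 19.06 kΩ, so I = 25.6/19.06 kΩ = 1.343 mA.
P = I²·R_s = (1.343 mA)² × 18.0 kΩ = 32.5 mW.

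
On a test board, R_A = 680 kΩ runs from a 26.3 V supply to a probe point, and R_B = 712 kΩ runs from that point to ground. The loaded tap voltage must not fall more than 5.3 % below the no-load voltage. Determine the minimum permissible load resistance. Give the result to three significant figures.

Output resistance R_th = R_A‖R_B = (680 × 712)/1392 = 347.8 kΩ.
The fractional drop is R_th/(R_th + R_L); requiring this ≤ 0.0530 gives R_L ≥ R_th(1/0.0530 − 1) = 347.8 × 17.87 = 6.21 MΩ.

R_L(min) ≈ 6.21 MΩ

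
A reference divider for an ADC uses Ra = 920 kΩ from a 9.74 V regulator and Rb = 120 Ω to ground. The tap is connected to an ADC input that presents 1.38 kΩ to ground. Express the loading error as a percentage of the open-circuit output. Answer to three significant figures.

8.00 %

The divider's output (Thévenin) resistance is Ra‖Rb = 120.0 Ω.
Fractional drop under load = R_th/(R_th + R_L) = 120.0 / (120.0 + 1380) = 0.07999.
So the output falls by 8.00 %.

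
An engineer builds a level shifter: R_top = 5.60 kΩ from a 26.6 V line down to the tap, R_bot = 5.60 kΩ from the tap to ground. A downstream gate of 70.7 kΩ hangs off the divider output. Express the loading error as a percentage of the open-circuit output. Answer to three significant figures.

The divider's output (Thévenin) resistance is R_top‖R_bot = 2.800 kΩ.
Fractional drop under load = R_th/(R_th + R_L) = 2.800 / (2.800 + 70.7) = 0.03810.
So the output falls by 3.81 %.

3.81 %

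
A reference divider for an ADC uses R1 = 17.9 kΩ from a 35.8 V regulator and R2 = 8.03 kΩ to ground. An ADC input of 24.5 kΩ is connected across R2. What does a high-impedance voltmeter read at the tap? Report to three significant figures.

V_out ≈ 9.04 V

The load sits in parallel with R2: R2‖R_L = (8.03 × 24.5) / (8.03 + 24.5) = 6.048 kΩ.
V_out = 35.8 × 6.048 / (17.9 + 6.048) = 35.8 × 6.048/23.95 = 9.04 V.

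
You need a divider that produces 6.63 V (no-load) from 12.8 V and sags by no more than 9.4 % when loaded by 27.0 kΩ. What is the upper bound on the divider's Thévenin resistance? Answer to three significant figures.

Loading drop = R_th/(R_th + R_L) ≤ 0.0940, so R_th ≤ R_L · ε/(1−ε) = 27.0 kΩ × 0.0940/0.9060 = 2.80 kΩ.

R_th ≤ 2.80 kΩ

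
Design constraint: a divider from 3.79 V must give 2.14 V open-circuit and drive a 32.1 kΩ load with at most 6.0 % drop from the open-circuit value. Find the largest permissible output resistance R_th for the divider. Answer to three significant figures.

R_th ≤ 2.05 kΩ

Loading drop = R_th/(R_th + R_L) ≤ 0.0600, so R_th ≤ R_L · ε/(1−ε) = 32.1 kΩ × 0.0600/0.9400 = 2.05 kΩ.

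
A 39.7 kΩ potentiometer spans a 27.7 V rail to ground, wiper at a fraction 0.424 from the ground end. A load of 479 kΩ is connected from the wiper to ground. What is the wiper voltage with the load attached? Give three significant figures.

The wiper splits the pot into (1−α)R = 22.87 kΩ above and αR = 16.83 kΩ below.
Lower section ‖ load = 16.26 kΩ.
V_wiper = 27.7 × 16.26/(22.87 + 16.26) = 11.5 V.

V ≈ 11.5 V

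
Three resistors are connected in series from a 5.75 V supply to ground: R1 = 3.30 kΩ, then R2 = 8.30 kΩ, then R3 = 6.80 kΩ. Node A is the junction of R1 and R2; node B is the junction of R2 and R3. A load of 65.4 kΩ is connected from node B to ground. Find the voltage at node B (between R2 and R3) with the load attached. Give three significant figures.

At node B, R3 is in parallel with the load: R3‖R_L = 6.160 kΩ.
Below node A the resistance is R2 + (R3‖R_L) = 14.46 kΩ, so V_A = 5.75 × 14.46/17.76 = 4.682 V.
Then V_B = V_A × (R3‖R_L)/(R2 + R3‖R_L) = 4.682 × 6.160/14.46 = 1.99 V.

V ≈ 1.99 V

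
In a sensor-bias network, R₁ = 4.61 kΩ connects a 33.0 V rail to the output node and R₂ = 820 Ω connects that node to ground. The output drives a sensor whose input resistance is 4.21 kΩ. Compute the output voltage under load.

V_out ≈ 4.28 V

The load sits in parallel with R₂: R₂‖R_L = (820 × 4210) / (820 + 4210) = 686.3 Ω.
V_out = 33.0 × 686.3 / (4610 + 686.3) = 33.0 × 686.3/5296 = 4.28 V.
(Unloaded it would have been 4.98 V.)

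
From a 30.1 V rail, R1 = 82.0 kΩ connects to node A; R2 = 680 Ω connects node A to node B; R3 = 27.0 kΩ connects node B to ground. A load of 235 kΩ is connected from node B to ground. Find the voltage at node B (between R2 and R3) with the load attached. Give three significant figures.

At node B, R3 is in parallel with the load: R3‖R_L = 24220 Ω.
Below node A the resistance is R2 + (R3‖R_L) = 24900 Ω, so V_A = 30.1 × 24900/106900 = 7.011 V.
Then V_B = V_A × (R3‖R_L)/(R2 + R3‖R_L) = 7.011 × 24220/24900 = 6.82 V.

V ≈ 6.82 V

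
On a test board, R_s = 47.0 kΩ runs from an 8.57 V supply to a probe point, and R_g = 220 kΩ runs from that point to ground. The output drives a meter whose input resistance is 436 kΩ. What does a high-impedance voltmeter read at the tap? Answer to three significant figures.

The load sits in parallel with R_g: R_g‖R_L = (220 × 436) / (220 + 436) = 146.2 kΩ.
V_out = 8.57 × 146.2 / (47.0 + 146.2) = 8.57 × 146.2/193.2 = 6.49 V.

V_out ≈ 6.49 V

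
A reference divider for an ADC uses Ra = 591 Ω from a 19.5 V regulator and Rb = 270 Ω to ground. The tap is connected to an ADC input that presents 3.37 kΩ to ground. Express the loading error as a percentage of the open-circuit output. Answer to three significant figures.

The divider's output (Thévenin) resistance is Ra‖Rb = 185.3 Ω.
Fractional drop under load = R_th/(R_th + R_L) = 185.3 / (185.3 + 3370) = 0.05213.
So the output falls by 5.21 %.

5.21 %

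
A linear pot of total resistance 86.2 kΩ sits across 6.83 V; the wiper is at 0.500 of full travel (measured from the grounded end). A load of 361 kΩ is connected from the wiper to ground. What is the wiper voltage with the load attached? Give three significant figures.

V ≈ 3.22 V

The wiper splits the pot into (1−α)R = 43.10 kΩ above and αR = 43.10 kΩ below.
Lower section ‖ load = 38.50 kΩ.
V_wiper = 6.83 × 38.50/(43.10 + 38.50) = 3.22 V.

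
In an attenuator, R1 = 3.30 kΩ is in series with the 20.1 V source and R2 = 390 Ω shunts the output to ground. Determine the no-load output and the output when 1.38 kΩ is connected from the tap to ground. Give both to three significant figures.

Unloaded: 2.12 V; loaded: 1.70 V

Open-circuit: V = 20.1 × 390/(3300 + 390) = 2.12 V.
With the load, R2 becomes R2‖R_L = 304.1 Ω, so V = 20.1 × 304.1/3604 = 1.70 V.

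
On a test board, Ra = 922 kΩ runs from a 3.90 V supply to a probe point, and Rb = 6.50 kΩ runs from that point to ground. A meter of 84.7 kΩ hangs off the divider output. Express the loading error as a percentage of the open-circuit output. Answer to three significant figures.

The divider's output (Thévenin) resistance is Ra‖Rb = 6.454 kΩ.
Fractional drop under load = R_th/(R_th + R_L) = 6.454 / (6.454 + 84.7) = 0.07081.
So the output falls by 7.08 %.

7.08 %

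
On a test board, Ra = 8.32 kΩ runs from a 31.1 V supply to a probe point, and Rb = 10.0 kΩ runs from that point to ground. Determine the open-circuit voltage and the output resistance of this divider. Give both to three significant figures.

V_th is the open-circuit tap voltage: 31.1 × 10.0/(8.32 + 10.0) = 17.0 V.
With the supply zeroed, Ra and Rb appear in parallel from the tap: R_th = Ra‖Rb = (8.32 × 10.0)/18.32 = 4.54 kΩ.

V_th = 17.0 V, R_th = 4.54 kΩ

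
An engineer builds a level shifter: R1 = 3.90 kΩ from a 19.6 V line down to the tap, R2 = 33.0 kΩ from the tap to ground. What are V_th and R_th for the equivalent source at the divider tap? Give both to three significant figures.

V_th = 17.5 V, R_th = 3.49 kΩ

V_th is the open-circuit tap voltage: 19.6 × 33.0/(3.90 + 33.0) = 17.5 V.
With the supply zeroed, R1 and R2 appear in parallel from the tap: R_th = R1‖R2 = (3.90 × 33.0)/36.90 = 3.49 kΩ.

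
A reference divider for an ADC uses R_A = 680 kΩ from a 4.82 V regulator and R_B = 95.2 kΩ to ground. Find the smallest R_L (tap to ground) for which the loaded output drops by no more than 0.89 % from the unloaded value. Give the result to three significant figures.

Output resistance R_th = R_A‖R_B = (680 × 95.2)/775.2 = 83.51 kΩ.
The fractional drop is R_th/(R_th + R_L); requiring this ≤ 0.00890 gives R_L ≥ R_th(1/0.00890 − 1) = 83.51 × 111.4 = 9.30 MΩ.

R_L(min) ≈ 9.30 MΩ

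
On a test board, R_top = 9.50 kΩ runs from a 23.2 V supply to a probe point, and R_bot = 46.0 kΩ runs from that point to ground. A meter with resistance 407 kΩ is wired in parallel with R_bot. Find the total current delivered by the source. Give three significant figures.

I ≈ 0.456 mA

R_bot‖R_L = 41.33 kΩ, so the source sees R_top + R_bot‖R_L = 50.83 kΩ.
I = 23.2 V / 50.83 kΩ = 0.456 mA.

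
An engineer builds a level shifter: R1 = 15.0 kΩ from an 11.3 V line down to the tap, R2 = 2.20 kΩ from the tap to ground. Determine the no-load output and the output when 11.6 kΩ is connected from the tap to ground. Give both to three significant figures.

Open-circuit: V = 11.3 × 2.20/(15.0 + 2.20) = 1.45 V.
With the load, R2 becomes R2‖R_L = 1.849 kΩ, so V = 11.3 × 1.849/16.85 = 1.24 V.

Unloaded: 1.45 V; loaded: 1.24 V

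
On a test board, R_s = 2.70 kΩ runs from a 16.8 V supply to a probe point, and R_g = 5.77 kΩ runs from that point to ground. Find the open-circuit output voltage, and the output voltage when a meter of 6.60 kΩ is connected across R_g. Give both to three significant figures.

Open-circuit: V = 16.8 × 5.77/(2.70 + 5.77) = 11.4 V.
With the load, R_g becomes R_g‖R_L = 3.079 kΩ, so V = 16.8 × 3.079/5.779 = 8.95 V.

Unloaded: 11.4 V; loaded: 8.95 V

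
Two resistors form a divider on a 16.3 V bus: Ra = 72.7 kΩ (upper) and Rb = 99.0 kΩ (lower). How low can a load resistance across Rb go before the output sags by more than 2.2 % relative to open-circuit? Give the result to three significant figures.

R_L(min) ≈ 1.86 MΩ

Output resistance R_th = Ra‖Rb = (72.7 × 99.0)/171.7 = 41.92 kΩ.
The fractional drop is R_th/(R_th + R_L); requiring this ≤ 0.0220 gives R_L ≥ R_th(1/0.0220 − 1) = 41.92 × 44.45 = 1.86 MΩ.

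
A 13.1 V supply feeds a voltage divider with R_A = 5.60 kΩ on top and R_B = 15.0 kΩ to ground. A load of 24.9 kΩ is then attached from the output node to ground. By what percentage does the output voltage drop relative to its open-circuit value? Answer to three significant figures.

14.1 %

The divider's output (Thévenin) resistance is R_A‖R_B = 4.078 kΩ.
Fractional drop under load = R_th/(R_th + R_L) = 4.078 / (4.078 + 24.9) = 0.1407.
So the output falls by 14.1 %.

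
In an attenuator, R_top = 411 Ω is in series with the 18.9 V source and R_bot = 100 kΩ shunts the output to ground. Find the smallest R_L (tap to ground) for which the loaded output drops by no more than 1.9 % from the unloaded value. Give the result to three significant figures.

R_L(min) ≈ 21.1 kΩ

Output resistance R_th = R_top‖R_bot = (411 × 100000)/100400 = 409.3 Ω.
The fractional drop is R_th/(R_th + R_L); requiring this ≤ 0.0190 gives R_L ≥ R_th(1/0.0190 − 1) = 409.3 × 51.63 = 21.1 kΩ.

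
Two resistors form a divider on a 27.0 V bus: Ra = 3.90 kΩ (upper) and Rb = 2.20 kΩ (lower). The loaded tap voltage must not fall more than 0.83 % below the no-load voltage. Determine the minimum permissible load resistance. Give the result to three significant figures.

Output resistance R_th = Ra‖Rb = (3.90 × 2.20)/6.100 = 1.407 kΩ.
The fractional drop is R_th/(R_th + R_L); requiring this ≤ 0.00830 gives R_L ≥ R_th(1/0.00830 − 1) = 1.407 × 119.5 = 168 kΩ.

R_L(min) ≈ 168 kΩ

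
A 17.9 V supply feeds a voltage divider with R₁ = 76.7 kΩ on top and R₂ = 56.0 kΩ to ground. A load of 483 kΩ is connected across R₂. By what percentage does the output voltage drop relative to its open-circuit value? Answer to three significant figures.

6.28 %

The divider's output (Thévenin) resistance is R₁‖R₂ = 32.37 kΩ.
Fractional drop under load = R_th/(R_th + R_L) = 32.37 / (32.37 + 483) = 0.06281.
So the output falls by 6.28 %.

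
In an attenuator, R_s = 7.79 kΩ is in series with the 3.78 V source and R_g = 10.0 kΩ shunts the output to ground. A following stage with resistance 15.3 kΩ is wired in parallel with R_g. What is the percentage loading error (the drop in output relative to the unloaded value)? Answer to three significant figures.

22.3 %

The divider's output (Thévenin) resistance is R_s‖R_g = 4.379 kΩ.
Fractional drop under load = R_th/(R_th + R_L) = 4.379 / (4.379 + 15.3) = 0.2225.
So the output falls by 22.3 %.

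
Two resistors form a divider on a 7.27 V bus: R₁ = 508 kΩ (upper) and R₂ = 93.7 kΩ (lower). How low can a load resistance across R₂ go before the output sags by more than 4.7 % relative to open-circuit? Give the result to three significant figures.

Output resistance R_th = R₁‖R₂ = (508 × 93.7)/601.7 = 79.11 kΩ.
The fractional drop is R_th/(R_th + R_L); requiring this ≤ 0.0470 gives R_L ≥ R_th(1/0.0470 − 1) = 79.11 × 20.28 = 1.60 MΩ.

R_L(min) ≈ 1.60 MΩ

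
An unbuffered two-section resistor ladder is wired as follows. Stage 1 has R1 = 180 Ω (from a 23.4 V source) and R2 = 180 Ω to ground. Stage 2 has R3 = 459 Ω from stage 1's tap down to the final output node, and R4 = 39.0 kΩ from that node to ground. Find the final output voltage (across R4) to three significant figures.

V_out ≈ 11.5 V

Stage 2 presents R3+R4 = 39460 Ω as a load on stage 1's tap.
Stage 1's lower leg becomes R2‖(R3+R4) = 179.2 Ω, so V_mid = 23.4 × 179.2/359.2 = 11.67 V.
Stage 2 is itself unloaded: V_out = V_mid × R4/(R3+R4) = 11.67 × 39000/39460 = 11.5 V.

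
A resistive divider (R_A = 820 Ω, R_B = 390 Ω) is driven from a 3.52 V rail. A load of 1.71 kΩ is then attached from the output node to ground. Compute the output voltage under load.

The load sits in parallel with R_B: R_B‖R_L = (390 × 1710) / (390 + 1710) = 317.6 Ω.
V_out = 3.52 × 317.6 / (820 + 317.6) = 3.52 × 317.6/1138 = 0.983 V.

V_out ≈ 0.983 V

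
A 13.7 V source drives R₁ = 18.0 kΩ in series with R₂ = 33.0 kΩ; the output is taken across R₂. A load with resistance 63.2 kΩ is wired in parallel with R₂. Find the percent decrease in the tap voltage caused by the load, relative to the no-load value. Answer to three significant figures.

15.6 %

The divider's output (Thévenin) resistance is R₁‖R₂ = 11.65 kΩ.
Fractional drop under load = R_th/(R_th + R_L) = 11.65 / (11.65 + 63.2) = 0.1556.
So the output falls by 15.6 %.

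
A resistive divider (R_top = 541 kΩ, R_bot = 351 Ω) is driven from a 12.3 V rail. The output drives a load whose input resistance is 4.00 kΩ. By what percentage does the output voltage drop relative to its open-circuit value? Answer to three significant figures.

Unloaded V = 12.3 × 351/541400 = 0.0079750 V.
Loaded: R_bot‖R_L = 322.7 Ω, giving V = 12.3 × 322.7/541300 = 0.0073321 V.
Drop = (0.0079750 − 0.0073321) / 0.0079750 = 8.06 %.

8.06 %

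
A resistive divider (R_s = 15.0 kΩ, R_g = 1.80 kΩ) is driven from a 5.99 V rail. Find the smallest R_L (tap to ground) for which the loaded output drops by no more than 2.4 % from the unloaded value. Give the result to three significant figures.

R_L(min) ≈ 65.4 kΩ

Output resistance R_th = R_s‖R_g = (15.0 × 1.80)/16.80 = 1.607 kΩ.
The fractional drop is R_th/(R_th + R_L); requiring this ≤ 0.0240 gives R_L ≥ R_th(1/0.0240 − 1) = 1.607 × 40.67 = 65.4 kΩ.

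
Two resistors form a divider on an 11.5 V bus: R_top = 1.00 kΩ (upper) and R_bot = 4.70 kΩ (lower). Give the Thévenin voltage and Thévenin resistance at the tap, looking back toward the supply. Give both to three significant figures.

V_th = 9.48 V, R_th = 825 Ω

V_th is the open-circuit tap voltage: 11.5 × 4.70/(1.00 + 4.70) = 9.48 V.
With the supply zeroed, R_top and R_bot appear in parallel from the tap: R_th = R_top‖R_bot = (1.00 × 4.70)/5.700 = 825 Ω.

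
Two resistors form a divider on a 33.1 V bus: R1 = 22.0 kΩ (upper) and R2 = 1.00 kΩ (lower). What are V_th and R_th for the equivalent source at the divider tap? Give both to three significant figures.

V_th is the open-circuit tap voltage: 33.1 × 1.00/(22.0 + 1.00) = 1.44 V.
With the supply zeroed, R1 and R2 appear in parallel from the tap: R_th = R1‖R2 = (22.0 × 1.00)/23.00 = 957 Ω.

V_th = 1.44 V, R_th = 957 Ω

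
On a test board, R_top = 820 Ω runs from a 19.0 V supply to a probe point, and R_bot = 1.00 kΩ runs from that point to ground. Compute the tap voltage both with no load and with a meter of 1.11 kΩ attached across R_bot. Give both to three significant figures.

Unloaded: 10.4 V; loaded: 7.43 V

Open-circuit: V = 19.0 × 1000/(820 + 1000) = 10.4 V.
With the load, R_bot becomes R_bot‖R_L = 526.1 Ω, so V = 19.0 × 526.1/1346 = 7.43 V.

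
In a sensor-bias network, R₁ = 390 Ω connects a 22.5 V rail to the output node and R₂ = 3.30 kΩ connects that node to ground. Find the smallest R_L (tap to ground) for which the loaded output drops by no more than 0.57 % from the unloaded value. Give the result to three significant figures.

Output resistance R_th = R₁‖R₂ = (390 × 3300)/3690 = 348.8 Ω.
The fractional drop is R_th/(R_th + R_L); requiring this ≤ 0.00570 gives R_L ≥ R_th(1/0.00570 − 1) = 348.8 × 174.4 = 60.8 kΩ.

R_L(min) ≈ 60.8 kΩ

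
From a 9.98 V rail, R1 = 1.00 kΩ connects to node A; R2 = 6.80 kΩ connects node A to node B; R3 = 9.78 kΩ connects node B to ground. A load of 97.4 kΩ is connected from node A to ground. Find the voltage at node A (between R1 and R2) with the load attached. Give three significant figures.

Below node A the series string R2+R3 = 16.58 kΩ sits in parallel with the 97.4 kΩ load: 14.17 kΩ.
V_A = 9.98 × 14.17/(1.00 + 14.17) = 9.32 V.

V ≈ 9.32 V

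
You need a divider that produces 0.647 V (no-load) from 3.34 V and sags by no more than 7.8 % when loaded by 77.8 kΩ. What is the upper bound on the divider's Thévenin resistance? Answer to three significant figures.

Loading drop = R_th/(R_th + R_L) ≤ 0.0780, so R_th ≤ R_L · ε/(1−ε) = 77.8 kΩ × 0.0780/0.9220 = 6.58 kΩ.
(Any R1, R2 with R2/(R1+R2) = 0.194 and R1‖R2 ≤ 6.58 kΩ will meet the spec.)

R_th ≤ 6.58 kΩ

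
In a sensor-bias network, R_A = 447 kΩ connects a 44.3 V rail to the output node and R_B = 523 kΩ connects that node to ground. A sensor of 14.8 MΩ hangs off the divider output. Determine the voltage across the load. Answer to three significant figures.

V_out ≈ 23.5 V

The load sits in parallel with R_B: R_B‖R_L = (523 × 14800) / (523 + 14800) = 505.1 kΩ.
V_out = 44.3 × 505.1 / (447 + 505.1) = 44.3 × 505.1/952.1 = 23.5 V.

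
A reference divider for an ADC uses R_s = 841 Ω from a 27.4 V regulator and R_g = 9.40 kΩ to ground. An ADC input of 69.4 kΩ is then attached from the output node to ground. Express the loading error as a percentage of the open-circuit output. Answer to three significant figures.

1.10 %

The divider's output (Thévenin) resistance is R_s‖R_g = 771.9 Ω.
Fractional drop under load = R_th/(R_th + R_L) = 771.9 / (771.9 + 69400) = 0.01100.
So the output falls by 1.10 %.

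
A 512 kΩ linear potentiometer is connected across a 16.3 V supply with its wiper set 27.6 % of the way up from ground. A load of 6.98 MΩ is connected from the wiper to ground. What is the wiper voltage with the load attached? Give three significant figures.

V ≈ 4.43 V

The wiper splits the pot into (1−α)R = 370.7 kΩ above and αR = 141.3 kΩ below.
Lower section ‖ load = 138.5 kΩ.
V_wiper = 16.3 × 138.5/(370.7 + 138.5) = 4.43 V.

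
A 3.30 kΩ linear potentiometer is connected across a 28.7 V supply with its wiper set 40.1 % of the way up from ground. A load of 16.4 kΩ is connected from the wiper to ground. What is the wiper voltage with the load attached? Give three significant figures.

The wiper splits the pot into (1−α)R = 1.977 kΩ above and αR = 1.323 kΩ below.
Lower section ‖ load = 1.224 kΩ.
V_wiper = 28.7 × 1.224/(1.977 + 1.224) = 11.0 V.

V ≈ 11.0 V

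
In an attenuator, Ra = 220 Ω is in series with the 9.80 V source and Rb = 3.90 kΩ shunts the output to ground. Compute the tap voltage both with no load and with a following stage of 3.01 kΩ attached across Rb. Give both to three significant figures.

Open-circuit: V = 9.80 × 3900/(220 + 3900) = 9.28 V.
With the load, Rb becomes Rb‖R_L = 1699 Ω, so V = 9.80 × 1699/1919 = 8.68 V.

Unloaded: 9.28 V; loaded: 8.68 V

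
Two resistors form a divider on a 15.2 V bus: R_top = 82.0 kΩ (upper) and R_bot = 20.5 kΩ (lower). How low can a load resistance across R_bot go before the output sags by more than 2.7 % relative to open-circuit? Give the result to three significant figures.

R_L(min) ≈ 591 kΩ

Output resistance R_th = R_top‖R_bot = (82.0 × 20.5)/102.5 = 16.40 kΩ.
The fractional drop is R_th/(R_th + R_L); requiring this ≤ 0.0270 gives R_L ≥ R_th(1/0.0270 − 1) = 16.40 × 36.04 = 591 kΩ.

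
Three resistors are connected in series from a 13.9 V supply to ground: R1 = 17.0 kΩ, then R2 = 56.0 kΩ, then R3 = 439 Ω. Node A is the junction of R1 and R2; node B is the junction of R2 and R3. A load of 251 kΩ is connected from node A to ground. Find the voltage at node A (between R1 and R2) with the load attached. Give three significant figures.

V ≈ 10.2 V

Below node A the series string R2+R3 = 56440 Ω sits in parallel with the 251000 Ω load: 46080 Ω.
V_A = 13.9 × 46080/(17000 + 46080) = 10.2 V.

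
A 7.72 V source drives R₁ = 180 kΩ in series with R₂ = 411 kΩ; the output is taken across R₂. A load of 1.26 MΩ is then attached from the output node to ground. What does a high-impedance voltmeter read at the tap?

The load sits in parallel with R₂: R₂‖R_L = (411 × 1260) / (411 + 1260) = 309.9 kΩ.
V_out = 7.72 × 309.9 / (180 + 309.9) = 7.72 × 309.9/489.9 = 4.88 V.

V_out ≈ 4.88 V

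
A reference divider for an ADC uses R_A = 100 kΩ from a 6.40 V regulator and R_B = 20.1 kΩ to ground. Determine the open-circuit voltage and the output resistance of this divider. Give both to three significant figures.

V_th is the open-circuit tap voltage: 6.40 × 20.1/(100 + 20.1) = 1.07 V.
With the supply zeroed, R_A and R_B appear in parallel from the tap: R_th = R_A‖R_B = (100 × 20.1)/120.1 = 16.7 kΩ.

V_th = 1.07 V, R_th = 16.7 kΩ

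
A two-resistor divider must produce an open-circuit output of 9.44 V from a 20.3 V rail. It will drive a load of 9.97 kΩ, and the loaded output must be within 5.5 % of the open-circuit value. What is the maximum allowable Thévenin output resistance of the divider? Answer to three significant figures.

R_th ≤ 580 Ω

Loading drop = R_th/(R_th + R_L) ≤ 0.0550, so R_th ≤ R_L · ε/(1−ε) = 9.97 kΩ × 0.0550/0.9450 = 580 Ω.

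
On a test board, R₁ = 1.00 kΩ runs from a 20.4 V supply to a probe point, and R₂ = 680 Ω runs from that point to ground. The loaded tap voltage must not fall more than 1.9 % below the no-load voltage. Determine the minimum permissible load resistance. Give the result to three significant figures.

Output resistance R_th = R₁‖R₂ = (1000 × 680)/1680 = 404.8 Ω.
The fractional drop is R_th/(R_th + R_L); requiring this ≤ 0.0190 gives R_L ≥ R_th(1/0.0190 − 1) = 404.8 × 51.63 = 20.9 kΩ.

R_L(min) ≈ 20.9 kΩ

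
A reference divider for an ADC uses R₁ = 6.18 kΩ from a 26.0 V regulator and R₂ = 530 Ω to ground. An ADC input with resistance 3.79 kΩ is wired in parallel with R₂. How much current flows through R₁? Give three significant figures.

R₂‖R_L = 465.0 Ω, so the source sees R₁ + R₂‖R_L = 6645 Ω.
I = 26.0 V / 6645 Ω = 3.91 mA.

I ≈ 3.91 mA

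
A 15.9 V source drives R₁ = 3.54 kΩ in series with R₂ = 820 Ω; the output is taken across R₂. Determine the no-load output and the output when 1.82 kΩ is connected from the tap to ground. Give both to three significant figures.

Unloaded: 2.99 V; loaded: 2.19 V

Open-circuit: V = 15.9 × 820/(3540 + 820) = 2.99 V.
With the load, R₂ becomes R₂‖R_L = 565.3 Ω, so V = 15.9 × 565.3/4105 = 2.19 V.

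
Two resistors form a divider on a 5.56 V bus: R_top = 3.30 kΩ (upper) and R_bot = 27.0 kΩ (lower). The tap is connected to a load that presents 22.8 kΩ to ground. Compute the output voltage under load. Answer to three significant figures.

V_out ≈ 4.39 V

The load sits in parallel with R_bot: R_bot‖R_L = (27.0 × 22.8) / (27.0 + 22.8) = 12.36 kΩ.
V_out = 5.56 × 12.36 / (3.30 + 12.36) = 5.56 × 12.36/15.66 = 4.39 V.
(Unloaded it would have been 4.95 V.)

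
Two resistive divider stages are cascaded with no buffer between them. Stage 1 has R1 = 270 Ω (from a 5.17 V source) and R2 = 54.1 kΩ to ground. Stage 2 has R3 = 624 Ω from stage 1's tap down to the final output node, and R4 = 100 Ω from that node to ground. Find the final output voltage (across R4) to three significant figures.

Stage 2 presents R3+R4 = 724.0 Ω as a load on stage 1's tap.
Stage 1's lower leg becomes R2‖(R3+R4) = 714.4 Ω, so V_mid = 5.17 × 714.4/984.4 = 3.752 V.
Stage 2 is itself unloaded: V_out = V_mid × R4/(R3+R4) = 3.752 × 100/724.0 = 0.518 V.

V_out ≈ 0.518 V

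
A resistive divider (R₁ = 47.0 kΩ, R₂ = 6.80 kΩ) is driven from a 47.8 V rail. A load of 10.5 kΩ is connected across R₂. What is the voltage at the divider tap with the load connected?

The load sits in parallel with R₂: R₂‖R_L = (6.80 × 10.5) / (6.80 + 10.5) = 4.127 kΩ.
V_out = 47.8 × 4.127 / (47.0 + 4.127) = 47.8 × 4.127/51.13 = 3.86 V.
(Unloaded it would have been 6.04 V.)

V_out ≈ 3.86 V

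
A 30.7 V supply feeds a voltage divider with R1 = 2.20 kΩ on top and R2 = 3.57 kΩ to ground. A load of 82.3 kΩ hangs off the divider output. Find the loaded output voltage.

The load sits in parallel with R2: R2‖R_L = (3.57 × 82.3) / (3.57 + 82.3) = 3.422 kΩ.
V_out = 30.7 × 3.422 / (2.20 + 3.422) = 30.7 × 3.422/5.622 = 18.7 V.

V_out ≈ 18.7 V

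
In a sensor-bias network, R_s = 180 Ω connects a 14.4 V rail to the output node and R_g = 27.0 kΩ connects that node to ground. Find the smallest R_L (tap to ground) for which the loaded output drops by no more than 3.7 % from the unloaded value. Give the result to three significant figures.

Output resistance R_th = R_s‖R_g = (180 × 27000)/27180 = 178.8 Ω.
The fractional drop is R_th/(R_th + R_L); requiring this ≤ 0.0370 gives R_L ≥ R_th(1/0.0370 − 1) = 178.8 × 26.03 = 4.65 kΩ.

R_L(min) ≈ 4.65 kΩ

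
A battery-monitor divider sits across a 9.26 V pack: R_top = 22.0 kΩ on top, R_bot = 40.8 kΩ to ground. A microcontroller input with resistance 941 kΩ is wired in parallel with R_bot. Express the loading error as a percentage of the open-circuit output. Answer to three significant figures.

The divider's output (Thévenin) resistance is R_top‖R_bot = 14.29 kΩ.
Fractional drop under load = R_th/(R_th + R_L) = 14.29 / (14.29 + 941) = 0.01496.
So the output falls by 1.50 %.

1.50 %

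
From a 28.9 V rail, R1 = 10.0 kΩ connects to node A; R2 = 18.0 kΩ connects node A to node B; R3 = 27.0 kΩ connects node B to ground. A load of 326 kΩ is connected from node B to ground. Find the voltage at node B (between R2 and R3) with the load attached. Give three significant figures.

At node B, R3 is in parallel with the load: R3‖R_L = 24.93 kΩ.
Below node A the resistance is R2 + (R3‖R_L) = 42.93 kΩ, so V_A = 28.9 × 42.93/52.93 = 23.44 V.
Then V_B = V_A × (R3‖R_L)/(R2 + R3‖R_L) = 23.44 × 24.93/42.93 = 13.6 V.

V ≈ 13.6 V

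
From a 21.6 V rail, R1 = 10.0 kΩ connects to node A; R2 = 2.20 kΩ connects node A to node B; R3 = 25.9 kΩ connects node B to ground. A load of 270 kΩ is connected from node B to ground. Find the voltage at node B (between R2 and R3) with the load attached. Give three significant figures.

At node B, R3 is in parallel with the load: R3‖R_L = 23.63 kΩ.
Below node A the resistance is R2 + (R3‖R_L) = 25.83 kΩ, so V_A = 21.6 × 25.83/35.83 = 15.57 V.
Then V_B = V_A × (R3‖R_L)/(R2 + R3‖R_L) = 15.57 × 23.63/25.83 = 14.2 V.

V ≈ 14.2 V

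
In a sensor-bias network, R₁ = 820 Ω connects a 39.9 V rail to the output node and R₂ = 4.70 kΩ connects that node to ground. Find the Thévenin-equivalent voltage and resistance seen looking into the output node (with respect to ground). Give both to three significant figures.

V_th is the open-circuit tap voltage: 39.9 × 4700/(820 + 4700) = 34.0 V.
With the supply zeroed, R₁ and R₂ appear in parallel from the tap: R_th = R₁‖R₂ = (820 × 4700)/5520 = 698 Ω.

V_th = 34.0 V, R_th = 698 Ω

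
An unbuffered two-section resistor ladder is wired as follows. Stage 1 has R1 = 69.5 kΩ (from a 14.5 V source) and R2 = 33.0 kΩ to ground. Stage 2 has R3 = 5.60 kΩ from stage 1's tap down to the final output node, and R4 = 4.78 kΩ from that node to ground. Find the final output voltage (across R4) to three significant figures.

V_out ≈ 0.681 V

Stage 2 presents R3+R4 = 10.38 kΩ as a load on stage 1's tap.
Stage 1's lower leg becomes R2‖(R3+R4) = 7.896 kΩ, so V_mid = 14.5 × 7.896/77.40 = 1.479 V.
Stage 2 is itself unloaded: V_out = V_mid × R4/(R3+R4) = 1.479 × 4.78/10.38 = 0.681 V.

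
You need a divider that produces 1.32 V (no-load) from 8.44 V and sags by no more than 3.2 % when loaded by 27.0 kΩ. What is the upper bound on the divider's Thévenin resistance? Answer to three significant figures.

Loading drop = R_th/(R_th + R_L) ≤ 0.0320, so R_th ≤ R_L · ε/(1−ε) = 27.0 kΩ × 0.0320/0.9680 = 893 Ω.
(Any R1, R2 with R2/(R1+R2) = 0.156 and R1‖R2 ≤ 893 Ω will meet the spec.)

R_th ≤ 893 Ω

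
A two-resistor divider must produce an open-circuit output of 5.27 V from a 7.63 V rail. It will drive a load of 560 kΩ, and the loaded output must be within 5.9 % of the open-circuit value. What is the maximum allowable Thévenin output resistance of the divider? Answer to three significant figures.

R_th ≤ 35.1 kΩ

Loading drop = R_th/(R_th + R_L) ≤ 0.0590, so R_th ≤ R_L · ε/(1−ε) = 560 kΩ × 0.0590/0.9410 = 35.1 kΩ.
(Any R1, R2 with R2/(R1+R2) = 0.691 and R1‖R2 ≤ 35.1 kΩ will meet the spec.)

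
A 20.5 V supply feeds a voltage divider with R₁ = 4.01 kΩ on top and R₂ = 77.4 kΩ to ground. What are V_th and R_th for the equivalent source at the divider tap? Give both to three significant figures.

V_th is the open-circuit tap voltage: 20.5 × 77.4/(4.01 + 77.4) = 19.5 V.
With the supply zeroed, R₁ and R₂ appear in parallel from the tap: R_th = R₁‖R₂ = (4.01 × 77.4)/81.41 = 3.81 kΩ.

V_th = 19.5 V, R_th = 3.81 kΩ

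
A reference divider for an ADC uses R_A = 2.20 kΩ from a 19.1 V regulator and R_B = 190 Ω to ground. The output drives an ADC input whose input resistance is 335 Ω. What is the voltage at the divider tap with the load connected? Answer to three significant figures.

V_out ≈ 0.998 V

The load sits in parallel with R_B: R_B‖R_L = (190 × 335) / (190 + 335) = 121.2 Ω.
V_out = 19.1 × 121.2 / (2200 + 121.2) = 19.1 × 121.2/2321 = 0.998 V.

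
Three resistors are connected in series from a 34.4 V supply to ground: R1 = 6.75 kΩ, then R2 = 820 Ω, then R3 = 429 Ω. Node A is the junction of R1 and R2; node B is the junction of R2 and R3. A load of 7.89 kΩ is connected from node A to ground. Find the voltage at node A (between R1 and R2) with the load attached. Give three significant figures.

V ≈ 4.74 V

Below node A the series string R2+R3 = 1249 Ω sits in parallel with the 7890 Ω load: 1078 Ω.
V_A = 34.4 × 1078/(6750 + 1078) = 4.74 V.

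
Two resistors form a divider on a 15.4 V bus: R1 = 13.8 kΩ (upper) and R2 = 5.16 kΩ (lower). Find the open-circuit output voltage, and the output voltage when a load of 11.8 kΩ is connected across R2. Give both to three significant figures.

Open-circuit: V = 15.4 × 5.16/(13.8 + 5.16) = 4.19 V.
With the load, R2 becomes R2‖R_L = 3.590 kΩ, so V = 15.4 × 3.590/17.39 = 3.18 V.

Unloaded: 4.19 V; loaded: 3.18 V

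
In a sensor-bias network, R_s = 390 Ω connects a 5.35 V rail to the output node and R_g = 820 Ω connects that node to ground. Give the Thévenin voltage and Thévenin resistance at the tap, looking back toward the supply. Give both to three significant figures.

V_th = 3.63 V, R_th = 264 Ω

V_th is the open-circuit tap voltage: 5.35 × 820/(390 + 820) = 3.63 V.
With the supply zeroed, R_s and R_g appear in parallel from the tap: R_th = R_s‖R_g = (390 × 820)/1210 = 264 Ω.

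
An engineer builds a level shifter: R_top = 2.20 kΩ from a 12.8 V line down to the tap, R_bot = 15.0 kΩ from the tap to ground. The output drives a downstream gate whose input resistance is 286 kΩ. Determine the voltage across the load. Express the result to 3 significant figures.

V_out ≈ 11.1 V

The load sits in parallel with R_bot: R_bot‖R_L = (15.0 × 286) / (15.0 + 286) = 14.25 kΩ.
V_out = 12.8 × 14.25 / (2.20 + 14.25) = 12.8 × 14.25/16.45 = 11.1 V.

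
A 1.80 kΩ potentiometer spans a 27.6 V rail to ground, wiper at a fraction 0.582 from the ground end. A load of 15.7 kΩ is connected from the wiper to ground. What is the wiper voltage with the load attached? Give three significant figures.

V ≈ 15.6 V

The wiper splits the pot into (1−α)R = 752.4 Ω above and αR = 1048 Ω below.
Lower section ‖ load = 982.1 Ω.
V_wiper = 27.6 × 982.1/(752.4 + 982.1) = 15.6 V.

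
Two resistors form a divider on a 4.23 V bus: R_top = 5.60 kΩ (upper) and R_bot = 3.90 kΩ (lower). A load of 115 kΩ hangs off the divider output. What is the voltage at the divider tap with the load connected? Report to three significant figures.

The load sits in parallel with R_bot: R_bot‖R_L = (3.90 × 115) / (3.90 + 115) = 3.772 kΩ.
V_out = 4.23 × 3.772 / (5.60 + 3.772) = 4.23 × 3.772/9.372 = 1.70 V.

V_out ≈ 1.70 V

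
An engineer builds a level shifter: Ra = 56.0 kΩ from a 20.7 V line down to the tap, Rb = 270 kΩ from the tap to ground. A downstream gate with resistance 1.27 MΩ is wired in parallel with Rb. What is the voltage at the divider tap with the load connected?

V_out ≈ 16.5 V

The load sits in parallel with Rb: Rb‖R_L = (270 × 1270) / (270 + 1270) = 222.7 kΩ.
V_out = 20.7 × 222.7 / (56.0 + 222.7) = 20.7 × 222.7/278.7 = 16.5 V.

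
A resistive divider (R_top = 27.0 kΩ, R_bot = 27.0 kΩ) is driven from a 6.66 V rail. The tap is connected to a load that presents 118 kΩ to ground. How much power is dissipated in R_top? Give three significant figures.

Total resistance from the source is R_top + (R_bot‖R_L) = 48.97 kΩ, so I = 6.66/48.97 kΩ = 0.1360 mA.
P = I²·R_top = (0.1360 mA)² × 27.0 kΩ = 0.499 mW.

P ≈ 0.499 mW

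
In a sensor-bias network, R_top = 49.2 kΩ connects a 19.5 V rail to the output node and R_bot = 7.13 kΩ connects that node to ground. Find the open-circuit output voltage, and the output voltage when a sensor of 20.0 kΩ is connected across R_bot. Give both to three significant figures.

Open-circuit: V = 19.5 × 7.13/(49.2 + 7.13) = 2.47 V.
With the load, R_bot becomes R_bot‖R_L = 5.256 kΩ, so V = 19.5 × 5.256/54.46 = 1.88 V.

Unloaded: 2.47 V; loaded: 1.88 V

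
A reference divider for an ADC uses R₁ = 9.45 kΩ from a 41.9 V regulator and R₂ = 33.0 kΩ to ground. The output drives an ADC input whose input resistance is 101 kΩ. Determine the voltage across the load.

V_out ≈ 30.4 V

The load sits in parallel with R₂: R₂‖R_L = (33.0 × 101) / (33.0 + 101) = 24.87 kΩ.
V_out = 41.9 × 24.87 / (9.45 + 24.87) = 41.9 × 24.87/34.32 = 30.4 V.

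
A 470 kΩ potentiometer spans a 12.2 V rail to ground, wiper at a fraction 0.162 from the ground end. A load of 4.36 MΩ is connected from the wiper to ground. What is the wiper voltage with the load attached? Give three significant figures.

V ≈ 1.95 V

The wiper splits the pot into (1−α)R = 393.9 kΩ above and αR = 76.14 kΩ below.
Lower section ‖ load = 74.83 kΩ.
V_wiper = 12.2 × 74.83/(393.9 + 74.83) = 1.95 V.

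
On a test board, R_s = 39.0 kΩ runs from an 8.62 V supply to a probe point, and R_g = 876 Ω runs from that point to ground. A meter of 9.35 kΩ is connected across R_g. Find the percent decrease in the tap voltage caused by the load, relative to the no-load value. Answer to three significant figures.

8.39 %

The divider's output (Thévenin) resistance is R_s‖R_g = 856.8 Ω.
Fractional drop under load = R_th/(R_th + R_L) = 856.8 / (856.8 + 9350) = 0.08394.
So the output falls by 8.39 %.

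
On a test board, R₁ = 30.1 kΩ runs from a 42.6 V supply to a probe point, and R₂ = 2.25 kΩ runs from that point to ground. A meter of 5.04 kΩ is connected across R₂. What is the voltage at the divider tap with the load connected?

V_out ≈ 2.09 V

The load sits in parallel with R₂: R₂‖R_L = (2.25 × 5.04) / (2.25 + 5.04) = 1.556 kΩ.
V_out = 42.6 × 1.556 / (30.1 + 1.556) = 42.6 × 1.556/31.66 = 2.09 V.
(Unloaded it would have been 2.96 V.)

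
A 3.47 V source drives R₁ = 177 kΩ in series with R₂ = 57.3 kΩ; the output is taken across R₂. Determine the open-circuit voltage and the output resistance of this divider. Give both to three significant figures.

V_th is the open-circuit tap voltage: 3.47 × 57.3/(177 + 57.3) = 0.849 V.
With the supply zeroed, R₁ and R₂ appear in parallel from the tap: R_th = R₁‖R₂ = (177 × 57.3)/234.3 = 43.3 kΩ.

V_th = 0.849 V, R_th = 43.3 kΩ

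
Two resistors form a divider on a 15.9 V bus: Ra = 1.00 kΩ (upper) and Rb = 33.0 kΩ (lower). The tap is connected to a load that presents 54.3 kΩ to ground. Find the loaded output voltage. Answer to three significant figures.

The load sits in parallel with Rb: Rb‖R_L = (33.0 × 54.3) / (33.0 + 54.3) = 20.53 kΩ.
V_out = 15.9 × 20.53 / (1.00 + 20.53) = 15.9 × 20.53/21.53 = 15.2 V.

V_out ≈ 15.2 V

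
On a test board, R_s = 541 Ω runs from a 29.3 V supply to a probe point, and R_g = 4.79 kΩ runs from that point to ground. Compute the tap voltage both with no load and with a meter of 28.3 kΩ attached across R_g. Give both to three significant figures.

Unloaded: 26.3 V; loaded: 25.9 V

Open-circuit: V = 29.3 × 4790/(541 + 4790) = 26.3 V.
With the load, R_g becomes R_g‖R_L = 4097 Ω, so V = 29.3 × 4097/4638 = 25.9 V.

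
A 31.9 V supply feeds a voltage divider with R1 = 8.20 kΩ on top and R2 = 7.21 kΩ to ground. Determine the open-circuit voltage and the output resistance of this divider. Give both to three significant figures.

V_th = 14.9 V, R_th = 3.84 kΩ

V_th is the open-circuit tap voltage: 31.9 × 7.21/(8.20 + 7.21) = 14.9 V.
With the supply zeroed, R1 and R2 appear in parallel from the tap: R_th = R1‖R2 = (8.20 × 7.21)/15.41 = 3.84 kΩ.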